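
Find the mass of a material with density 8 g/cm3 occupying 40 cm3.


Using mass = density * volume
Density = 8 g/cm3
Volume = 40 cm3
Mass = 8 * 40
= 320 g

320


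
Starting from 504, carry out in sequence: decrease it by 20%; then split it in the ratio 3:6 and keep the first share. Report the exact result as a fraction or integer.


Start with 504.
Step 1: Decrease by 20%: 504 * 80/100 = 2016/5
Step 2: Split 3:6, first share = 2016/5 * 3/9 = 672/5
Final result = 672/5

672/5


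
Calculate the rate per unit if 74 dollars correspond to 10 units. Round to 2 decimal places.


Total dollars = 74
Number of units = 10
Unit rate = 74 / 10
= 7.40 dollars per unit

7.40


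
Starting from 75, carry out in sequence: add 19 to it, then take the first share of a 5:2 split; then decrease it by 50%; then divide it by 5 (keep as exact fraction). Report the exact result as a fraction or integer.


Start with 75.
Step 1: Add 19: 75+19=94; split 5:2 first = 94*5/7 = 470/7
Step 2: Decrease by 50%: 470/7 * 50/100 = 235/7
Step 3: Divide by 5: 235/7 / 5 = 47/7
Final result = 47/7

47/7


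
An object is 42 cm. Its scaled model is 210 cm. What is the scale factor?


Original length = 42 cm
Scaled length = 210 cm
Scale factor = 210 / 42
= 5

5


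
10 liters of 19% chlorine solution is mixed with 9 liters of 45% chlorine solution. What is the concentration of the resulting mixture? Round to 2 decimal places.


Solute in mixture 1 = 19% of 10 L = 10*19/100 = 19/10 L
Solute in mixture 2 = 45% of 9 L = 9*45/100 = 81/20 L
Total solute = 19/10 + 81/20 = 119/20 L
Total volume = 10 + 9 = 19 L
Final concentration = 119/20/19 * 100 = 31.32%

31.32


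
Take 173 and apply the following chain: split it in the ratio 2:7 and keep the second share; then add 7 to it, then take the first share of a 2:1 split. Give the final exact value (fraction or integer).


Start with 173.
Step 1: Split 2:7, second share = 173 * 7/9 = 1211/9
Step 2: Add 7: 1211/9+7=1274/9; split 2:1 first = 1274/9*2/3 = 2548/27
Final result = 2548/27

2548/27


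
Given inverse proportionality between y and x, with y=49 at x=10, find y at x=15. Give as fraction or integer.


Inverse proportion: y = k/x
Find k: k = 10 * 49 = 490
Compute y at x=15: y = 490/15
y = 98/3

98/3


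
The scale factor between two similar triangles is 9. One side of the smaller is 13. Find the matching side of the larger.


Similar triangles have proportional sides
Scale factor = 9
Smaller side = 13
Corresponding larger side = 13 * 9
= 117

117


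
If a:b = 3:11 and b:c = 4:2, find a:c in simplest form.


Given a:b = 3:11 and b:c = 4:2
Make b consistent. Multiply first ratio by 4: a:b = 12:44
Multiply second ratio by 11: b:c = 44:22
Now b = 44 in both, so a:b:c = 12:44:22
Therefore a:c = 12:22
Simplify by GCD: a:c = 6:11

6:11


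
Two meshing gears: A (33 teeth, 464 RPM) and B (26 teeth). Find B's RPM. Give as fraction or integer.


Gear ratio: teeth_A * RPM_A = teeth_B * RPM_B
33 * 464 = 26 * RPM_B
15312 = 26 * RPM_B
RPM_B = 15312 / 26
RPM_B = 7656/13

7656/13


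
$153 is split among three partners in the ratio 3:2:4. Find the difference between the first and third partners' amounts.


Total parts = 3 + 2 + 4 = 9
Value per part = 153 / 9 = 17
Shares: 3*17=51, 2*17=34, 4*17=68
First share = 51, third share = 68
Difference = |51 - 68| = 17

17


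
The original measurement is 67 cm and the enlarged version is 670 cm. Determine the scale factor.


Original length = 67 cm
Scaled length = 670 cm
Scale factor = 670 / 67
= 10

10


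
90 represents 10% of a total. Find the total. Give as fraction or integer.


Given: 90 is 10% of the whole
Set up: 90 = 10/100 * whole
whole = 90 * 100 / 10
whole = 9000 / 10
whole = 900

900


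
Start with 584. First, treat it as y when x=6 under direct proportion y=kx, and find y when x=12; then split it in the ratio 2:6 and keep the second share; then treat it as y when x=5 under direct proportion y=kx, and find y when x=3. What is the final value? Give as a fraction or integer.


Start with 584.
Step 1: Direct prop: k = (584)/6; new y = k*12 = 584*12/6 = 1168
Step 2: Split 2:6, second share = 1168 * 6/8 = 876
Step 3: Direct prop: k = (876)/5; new y = k*3 = 876*3/5 = 2628/5
Final result = 2628/5

2628/5


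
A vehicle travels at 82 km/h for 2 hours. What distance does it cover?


Using distance = speed * time
Speed = 82 km/h
Time = 2 hours
Distance = 82 * 2
= 164 km

164


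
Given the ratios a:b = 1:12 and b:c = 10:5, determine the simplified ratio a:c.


Given a:b = 1:12 and b:c = 10:5
Make b consistent. Multiply first ratio by 10: a:b = 10:120
Multiply second ratio by 12: b:c = 120:60
Now b = 120 in both, so a:b:c = 10:120:60
Therefore a:c = 10:60
Simplify by GCD: a:c = 1:6

1:6


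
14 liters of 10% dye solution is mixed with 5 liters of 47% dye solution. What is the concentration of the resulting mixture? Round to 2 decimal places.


Solute in mixture 1 = 10% of 14 L = 14*10/100 = 7/5 L
Solute in mixture 2 = 47% of 5 L = 5*47/100 = 47/20 L
Total solute = 7/5 + 47/20 = 15/4 L
Total volume = 14 + 5 = 19 L
Final concentration = 15/4/19 * 100 = 19.74%

19.74


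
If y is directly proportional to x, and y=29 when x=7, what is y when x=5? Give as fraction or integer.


Direct proportion: y = kx
Find k: k = 29/7 = 29/7
Compute y at x=5: y = 29/7 * 5
y = 145/7

145/7


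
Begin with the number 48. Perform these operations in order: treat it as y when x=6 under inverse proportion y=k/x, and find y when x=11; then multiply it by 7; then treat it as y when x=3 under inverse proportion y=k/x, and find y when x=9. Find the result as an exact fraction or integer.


Start with 48.
Step 1: Inverse prop: k = (48)*6; new y = k/11 = 48*6/11 = 288/11
Step 2: Multiply by 7: 288/11 * 7 = 2016/11
Step 3: Inverse prop: k = (2016/11)*3; new y = k/9 = 2016/11*3/9 = 672/11
Final result = 672/11

672/11


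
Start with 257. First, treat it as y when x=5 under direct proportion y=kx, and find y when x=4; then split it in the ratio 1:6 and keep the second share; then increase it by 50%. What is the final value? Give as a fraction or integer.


Start with 257.
Step 1: Direct prop: k = (257)/5; new y = k*4 = 257*4/5 = 1028/5
Step 2: Split 1:6, second share = 1028/5 * 6/7 = 6168/35
Step 3: Increase by 50%: 6168/35 * 150/100 = 9252/35
Final result = 9252/35

9252/35


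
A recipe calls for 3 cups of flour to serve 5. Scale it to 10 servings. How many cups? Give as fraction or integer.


Original: 3 cups for 5 servings
Target servings = 10
Scaling factor = 10/5
New amount = 3 * 10/5
= 30/5
= 6 cups

6


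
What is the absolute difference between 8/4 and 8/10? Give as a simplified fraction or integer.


Simplify: 8/4 = 2 and 8/10 = 4/5
Find common denominator: LCD = 5
Convert: 10/5 and 4/5
Difference = |10 - 4|/5 = 6/5
Simplified = 6/5

6/5


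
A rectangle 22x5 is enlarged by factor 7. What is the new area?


Original dimensions: 22 x 5
Enlargement factor = 7
New width = 22 * 7 = 154
New height = 5 * 7 = 35
New area = 154 * 35 = 5390

5390


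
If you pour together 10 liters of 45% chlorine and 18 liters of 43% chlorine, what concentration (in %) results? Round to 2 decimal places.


Solute in mixture 1 = 45% of 10 L = 10*45/100 = 9/2 L
Solute in mixture 2 = 43% of 18 L = 18*43/100 = 387/50 L
Total solute = 9/2 + 387/50 = 306/25 L
Total volume = 10 + 18 = 28 L
Final concentration = 306/25/28 * 100 = 43.71%

43.71


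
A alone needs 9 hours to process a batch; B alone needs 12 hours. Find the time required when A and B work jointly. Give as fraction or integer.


Rate of A = 1/9 job per hour
Rate of B = 1/12 job per hour
Combined rate = 1/9 + 1/12
Find common denominator: (12 + 9)/(9*12) = 21/108
Combined rate = 7/36 job per hour
Time together = 1 / (7/36) = 36/7 hours

36/7


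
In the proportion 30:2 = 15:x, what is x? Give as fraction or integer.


Setting up: 30/2 = 15/x
Cross multiply: 30 * x = 2 * 15
30x = 30
x = 30/30
x = 1

1


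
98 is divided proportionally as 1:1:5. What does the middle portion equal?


Ratio = 1:1:5
Total parts = 1 + 1 + 5 = 7
Value per part = 98 / 7 = 14
First share = 1 * 14 = 14
Middle share = 1 * 14 = 14
Third share = 5 * 14 = 70

14


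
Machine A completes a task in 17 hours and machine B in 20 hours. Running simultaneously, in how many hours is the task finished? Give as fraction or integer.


Rate of A = 1/17 job per hour
Rate of B = 1/20 job per hour
Combined rate = 1/17 + 1/20
Find common denominator: (20 + 17)/(17*20) = 37/340
Combined rate = 37/340 job per hour
Time together = 1 / (37/340) = 340/37 hours

340/37


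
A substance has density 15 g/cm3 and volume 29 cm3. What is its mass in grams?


Using mass = density * volume
Density = 15 g/cm3
Volume = 29 cm3
Mass = 15 * 29
= 435 g

435


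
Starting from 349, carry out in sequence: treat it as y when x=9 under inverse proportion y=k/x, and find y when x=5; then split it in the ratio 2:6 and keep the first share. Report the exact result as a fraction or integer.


Start with 349.
Step 1: Inverse prop: k = (349)*9; new y = k/5 = 349*9/5 = 3141/5
Step 2: Split 2:6, first share = 3141/5 * 2/8 = 3141/20
Final result = 3141/20

3141/20


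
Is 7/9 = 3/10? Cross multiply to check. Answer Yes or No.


Cross multiply to check 7/9 = 3/10
Left cross product: 7 * 10 = 70
Right cross product: 9 * 3 = 27
70 != 27
Not equal, so proportions differ => No

No


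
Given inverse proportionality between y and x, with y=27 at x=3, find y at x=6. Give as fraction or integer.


Inverse proportion: y = k/x
Find k: k = 3 * 27 = 81
Compute y at x=6: y = 81/6
y = 27/2

27/2


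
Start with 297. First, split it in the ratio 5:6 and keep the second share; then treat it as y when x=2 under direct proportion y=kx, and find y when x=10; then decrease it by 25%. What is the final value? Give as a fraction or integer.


Start with 297.
Step 1: Split 5:6, second share = 297 * 6/11 = 162
Step 2: Direct prop: k = (162)/2; new y = k*10 = 162*10/2 = 810
Step 3: Decrease by 25%: 810 * 75/100 = 1215/2
Final result = 1215/2

1215/2


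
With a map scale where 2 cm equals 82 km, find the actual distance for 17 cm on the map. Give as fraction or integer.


Map scale: 2 cm = 82 km
Measured distance on map = 17 cm
Set up proportion: 17 * 82 / 2
= 1394 / 2
= 697 km

697


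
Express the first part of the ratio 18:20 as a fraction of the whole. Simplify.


Total parts = 18 + 20 = 38
First part fraction = 18/38
Simplify: 18/38 = 9/19

9/19


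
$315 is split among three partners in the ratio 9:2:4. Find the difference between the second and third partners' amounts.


Total parts = 9 + 2 + 4 = 15
Value per part = 315 / 15 = 21
Shares: 9*21=189, 2*21=42, 4*21=84
Second share = 42, third share = 84
Difference = |42 - 84| = 42

42


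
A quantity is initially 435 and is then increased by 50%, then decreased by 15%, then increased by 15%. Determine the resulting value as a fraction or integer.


Start: 435
Step 1: increase by 50% => multiply by 150/100
  435 * 150/100 = 1305/2
Step 2: decrease by 15% => multiply by 85/100
  1305/2 * 85/100 = 4437/8
Step 3: increase by 15% => multiply by 115/100
  4437/8 * 115/100 = 102051/160
Final value = 102051/160

102051/160


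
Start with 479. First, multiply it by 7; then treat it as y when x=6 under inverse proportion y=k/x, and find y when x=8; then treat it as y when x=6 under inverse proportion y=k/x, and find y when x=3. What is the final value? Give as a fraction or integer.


Start with 479.
Step 1: Multiply by 7: 479 * 7 = 3353
Step 2: Inverse prop: k = (3353)*6; new y = k/8 = 3353*6/8 = 10059/4
Step 3: Inverse prop: k = (10059/4)*6; new y = k/3 = 10059/4*6/3 = 10059/2
Final result = 10059/2

10059/2


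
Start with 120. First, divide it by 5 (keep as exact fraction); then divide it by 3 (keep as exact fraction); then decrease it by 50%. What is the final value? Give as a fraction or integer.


Start with 120.
Step 1: Divide by 5: 120 / 5 = 24
Step 2: Divide by 3: 24 / 3 = 8
Step 3: Decrease by 50%: 8 * 50/100 = 4
Final result = 4

4


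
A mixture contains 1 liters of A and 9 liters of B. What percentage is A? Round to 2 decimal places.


Volume of A = 1 L
Volume of B = 9 L
Total volume = 1 + 9 = 10 L
Percentage of A = (1/10) * 100
= 10.00%

10.00


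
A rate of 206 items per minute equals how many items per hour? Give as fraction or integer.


Converting from per minute to per hour
Rate = 206 items per minute
Multiply by 60: 206 * 60
= 12360 items per hour

12360


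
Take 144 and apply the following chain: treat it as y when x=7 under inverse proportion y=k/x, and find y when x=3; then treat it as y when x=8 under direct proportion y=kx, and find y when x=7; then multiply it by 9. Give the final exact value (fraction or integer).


Start with 144.
Step 1: Inverse prop: k = (144)*7; new y = k/3 = 144*7/3 = 336
Step 2: Direct prop: k = (336)/8; new y = k*7 = 336*7/8 = 294
Step 3: Multiply by 9: 294 * 9 = 2646
Final result = 2646

2646


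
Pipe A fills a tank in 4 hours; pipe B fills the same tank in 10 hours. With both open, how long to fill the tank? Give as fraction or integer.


Rate of A = 1/4 job per hour
Rate of B = 1/10 job per hour
Combined rate = 1/4 + 1/10
Find common denominator: (10 + 4)/(4*10) = 14/40
Combined rate = 7/20 job per hour
Time together = 1 / (7/20) = 20/7 hours

20/7


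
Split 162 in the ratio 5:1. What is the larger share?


Total parts = 5 + 1 = 6
Value per part = 162 / 6 = 27
First share = 5 * 27 = 135
Second share = 1 * 27 = 27
Larger share = 135

135


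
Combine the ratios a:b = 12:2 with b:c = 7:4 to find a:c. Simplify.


Given a:b = 12:2 and b:c = 7:4
Make b consistent. Multiply first ratio by 7: a:b = 84:14
Multiply second ratio by 2: b:c = 14:8
Now b = 14 in both, so a:b:c = 84:14:8
Therefore a:c = 84:8
Simplify by GCD: a:c = 21:2

21:2


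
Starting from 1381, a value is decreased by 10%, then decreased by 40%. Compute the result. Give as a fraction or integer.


Start: 1381
Step 1: decrease by 10% => multiply by 90/100
  1381 * 90/100 = 12429/10
Step 2: decrease by 40% => multiply by 60/100
  12429/10 * 60/100 = 37287/50
Final value = 37287/50

37287/50


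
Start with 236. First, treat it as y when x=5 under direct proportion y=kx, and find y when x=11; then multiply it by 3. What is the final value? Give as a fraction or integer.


Start with 236.
Step 1: Direct prop: k = (236)/5; new y = k*11 = 236*11/5 = 2596/5
Step 2: Multiply by 3: 2596/5 * 3 = 7788/5
Final result = 7788/5

7788/5


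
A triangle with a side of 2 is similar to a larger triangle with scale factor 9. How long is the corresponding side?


Similar triangles have proportional sides
Scale factor = 9
Smaller side = 2
Corresponding larger side = 2 * 9
= 18

18


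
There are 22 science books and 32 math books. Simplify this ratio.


Find GCD(22, 32)
GCD = 2
Divide both by 2: 22/2 = 11, 32/2 = 16
Simplified ratio = 11:16

11:16


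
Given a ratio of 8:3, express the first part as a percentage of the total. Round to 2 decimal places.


Total parts = 8 + 3 = 11
First part fraction = 8/11
Percentage = (8/11) * 100
= 0.727273 * 100
= 72.73%

72.73


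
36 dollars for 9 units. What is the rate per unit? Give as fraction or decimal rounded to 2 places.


Total dollars = 36
Number of units = 9
Unit rate = 36 / 9
= 4 dollars per unit

4


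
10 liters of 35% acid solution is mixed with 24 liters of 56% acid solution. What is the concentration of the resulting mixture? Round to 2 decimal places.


Solute in mixture 1 = 35% of 10 L = 10*35/100 = 7/2 L
Solute in mixture 2 = 56% of 24 L = 24*56/100 = 336/25 L
Total solute = 7/2 + 336/25 = 847/50 L
Total volume = 10 + 24 = 34 L
Final concentration = 847/50/34 * 100 = 49.82%

49.82


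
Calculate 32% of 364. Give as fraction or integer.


Compute 32% of 364
Convert percentage: 32% = 32/100
Multiply: 364 * 32/100
= 11648/100
= 2912/25

2912/25


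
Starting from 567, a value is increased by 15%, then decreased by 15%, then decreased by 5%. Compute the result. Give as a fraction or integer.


Start: 567
Step 1: increase by 15% => multiply by 115/100
  567 * 115/100 = 13041/20
Step 2: decrease by 15% => multiply by 85/100
  13041/20 * 85/100 = 221697/400
Step 3: decrease by 5% => multiply by 95/100
  221697/400 * 95/100 = 4212243/8000
Final value = 4212243/8000

4212243/8000


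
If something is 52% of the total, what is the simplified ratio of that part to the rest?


Part = 52%, Remainder = 48%
Ratio = 52:48
GCD(52, 48) = 4
Simplify: 13:12 = 13:12

13:12


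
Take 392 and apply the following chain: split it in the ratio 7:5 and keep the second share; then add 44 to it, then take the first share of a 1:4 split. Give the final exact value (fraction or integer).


Start with 392.
Step 1: Split 7:5, second share = 392 * 5/12 = 490/3
Step 2: Add 44: 490/3+44=622/3; split 1:4 first = 622/3*1/5 = 622/15
Final result = 622/15

622/15


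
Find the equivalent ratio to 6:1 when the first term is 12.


Original ratio: 6:1
First term target: 12
Scale factor = 12 / 6 = 2
Multiply second term: 1 * 2 = 2
Equivalent ratio = 12:2

12:2


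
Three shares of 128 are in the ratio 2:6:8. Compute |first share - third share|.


Total parts = 2 + 6 + 8 = 16
Value per part = 128 / 16 = 8
Shares: 2*8=16, 6*8=48, 8*8=64
First share = 16, third share = 64
Difference = |16 - 64| = 48

48


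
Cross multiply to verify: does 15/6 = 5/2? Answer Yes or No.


Cross multiply to check 15/6 = 5/2
Left cross product: 15 * 2 = 30
Right cross product: 6 * 5 = 30
30 = 30
Equal, so proportions match => Yes

Yes


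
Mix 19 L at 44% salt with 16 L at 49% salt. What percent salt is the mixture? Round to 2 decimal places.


Solute in mixture 1 = 44% of 19 L = 19*44/100 = 209/25 L
Solute in mixture 2 = 49% of 16 L = 16*49/100 = 196/25 L
Total solute = 209/25 + 196/25 = 81/5 L
Total volume = 19 + 16 = 35 L
Final concentration = 81/5/35 * 100 = 46.29%

46.29


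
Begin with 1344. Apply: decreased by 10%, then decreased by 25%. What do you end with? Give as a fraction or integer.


Start: 1344
Step 1: decrease by 10% => multiply by 90/100
  1344 * 90/100 = 6048/5
Step 2: decrease by 25% => multiply by 75/100
  6048/5 * 75/100 = 4536/5
Final value = 4536/5

4536/5


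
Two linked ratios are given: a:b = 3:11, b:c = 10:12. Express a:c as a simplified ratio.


Given a:b = 3:11 and b:c = 10:12
Make b consistent. Multiply first ratio by 10: a:b = 30:110
Multiply second ratio by 11: b:c = 110:132
Now b = 110 in both, so a:b:c = 30:110:132
Therefore a:c = 30:132
Simplify by GCD: a:c = 5:22

5:22


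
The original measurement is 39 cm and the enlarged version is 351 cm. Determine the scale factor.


Original length = 39 cm
Scaled length = 351 cm
Scale factor = 351 / 39
= 9

9


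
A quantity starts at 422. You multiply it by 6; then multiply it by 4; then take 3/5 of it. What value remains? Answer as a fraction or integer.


Start with 422.
Step 1: Multiply by 6: 422 * 6 = 2532
Step 2: Multiply by 4: 2532 * 4 = 10128
Step 3: Take 3/5: 10128 * 3/5 = 30384/5
Final result = 30384/5

30384/5


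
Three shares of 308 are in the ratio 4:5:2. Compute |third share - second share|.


Total parts = 4 + 5 + 2 = 11
Value per part = 308 / 11 = 28
Shares: 4*28=112, 5*28=140, 2*28=56
Third share = 56, second share = 140
Difference = |56 - 140| = 84

84


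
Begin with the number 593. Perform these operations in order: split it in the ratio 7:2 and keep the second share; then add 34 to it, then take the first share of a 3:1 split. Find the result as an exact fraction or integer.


Start with 593.
Step 1: Split 7:2, second share = 593 * 2/9 = 1186/9
Step 2: Add 34: 1186/9+34=1492/9; split 3:1 first = 1492/9*3/4 = 373/3
Final result = 373/3

373/3


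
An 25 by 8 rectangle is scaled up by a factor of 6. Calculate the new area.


Original dimensions: 25 x 8
Enlargement factor = 6
New width = 25 * 6 = 150
New height = 8 * 6 = 48
New area = 150 * 48 = 7200

7200


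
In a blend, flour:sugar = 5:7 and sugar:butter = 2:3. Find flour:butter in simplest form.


Given a:b = 5:7 and b:c = 2:3
Make b consistent. Multiply first ratio by 2: a:b = 10:14
Multiply second ratio by 7: b:c = 14:21
Now b = 14 in both, so a:b:c = 10:14:21
Therefore a:c = 10:21
Simplify by GCD: a:c = 10:21

10:21


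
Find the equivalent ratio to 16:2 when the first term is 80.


Original ratio: 16:2
First term target: 80
Scale factor = 80 / 16 = 5
Multiply second term: 2 * 5 = 10
Equivalent ratio = 80:10

80:10


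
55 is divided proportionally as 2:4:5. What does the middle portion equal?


Ratio = 2:4:5
Total parts = 2 + 4 + 5 = 11
Value per part = 55 / 11 = 5
First share = 2 * 5 = 10
Middle share = 4 * 5 = 20
Third share = 5 * 5 = 25

20


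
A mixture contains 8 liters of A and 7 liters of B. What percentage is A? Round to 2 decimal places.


Volume of A = 8 L
Volume of B = 7 L
Total volume = 8 + 7 = 15 L
Percentage of A = (8/15) * 100
= 53.33%

53.33


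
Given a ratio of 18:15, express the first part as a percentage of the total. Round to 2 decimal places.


Total parts = 18 + 15 = 33
First part fraction = 18/33
Percentage = (18/33) * 100
= 0.545455 * 100
= 54.55%

54.55


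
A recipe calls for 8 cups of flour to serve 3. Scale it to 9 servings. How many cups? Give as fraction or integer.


Original: 8 cups for 3 servings
Target servings = 9
Scaling factor = 9/3
New amount = 8 * 9/3
= 72/3
= 24 cups

24


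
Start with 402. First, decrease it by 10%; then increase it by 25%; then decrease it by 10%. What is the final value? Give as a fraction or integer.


Start with 402.
Step 1: Decrease by 10%: 402 * 90/100 = 1809/5
Step 2: Increase by 25%: 1809/5 * 125/100 = 1809/4
Step 3: Decrease by 10%: 1809/4 * 90/100 = 16281/40
Final result = 16281/40

16281/40


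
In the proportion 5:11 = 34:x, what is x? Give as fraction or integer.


Setting up: 5/11 = 34/x
Cross multiply: 5 * x = 11 * 34
5x = 374
x = 374/5
x = 374/5

374/5


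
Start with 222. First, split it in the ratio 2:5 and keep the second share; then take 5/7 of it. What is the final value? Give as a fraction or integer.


Start with 222.
Step 1: Split 2:5, second share = 222 * 5/7 = 1110/7
Step 2: Take 5/7: 1110/7 * 5/7 = 5550/49
Final result = 5550/49

5550/49


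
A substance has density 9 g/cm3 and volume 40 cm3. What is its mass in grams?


Using mass = density * volume
Density = 9 g/cm3
Volume = 40 cm3
Mass = 9 * 40
= 360 g

360


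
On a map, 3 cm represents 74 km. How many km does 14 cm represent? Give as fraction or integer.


Map scale: 3 cm = 74 km
Measured distance on map = 14 cm
Set up proportion: 14 * 74 / 3
= 1036 / 3
= 1036/3 km

1036/3


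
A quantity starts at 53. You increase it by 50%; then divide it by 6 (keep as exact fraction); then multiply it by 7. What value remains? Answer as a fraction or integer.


Start with 53.
Step 1: Increase by 50%: 53 * 150/100 = 159/2
Step 2: Divide by 6: 159/2 / 6 = 53/4
Step 3: Multiply by 7: 53/4 * 7 = 371/4
Final result = 371/4

371/4


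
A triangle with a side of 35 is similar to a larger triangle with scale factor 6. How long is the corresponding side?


Similar triangles have proportional sides
Scale factor = 6
Smaller side = 35
Corresponding larger side = 35 * 6
= 210

210


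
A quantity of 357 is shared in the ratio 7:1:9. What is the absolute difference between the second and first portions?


Total parts = 7 + 1 + 9 = 17
Value per part = 357 / 17 = 21
Shares: 7*21=147, 1*21=21, 9*21=189
Second share = 21, first share = 147
Difference = |21 - 147| = 126

126


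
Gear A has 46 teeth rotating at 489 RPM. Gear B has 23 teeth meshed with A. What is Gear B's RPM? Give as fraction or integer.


Gear ratio: teeth_A * RPM_A = teeth_B * RPM_B
46 * 489 = 23 * RPM_B
22494 = 23 * RPM_B
RPM_B = 22494 / 23
RPM_B = 978

978


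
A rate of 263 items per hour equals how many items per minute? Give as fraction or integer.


Converting from per hour to per minute
Rate = 263 items per hour
Divide by 60: 263/60
= 263/60 items per minute

263/60


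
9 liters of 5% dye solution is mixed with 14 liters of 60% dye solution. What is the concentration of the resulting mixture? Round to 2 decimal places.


Solute in mixture 1 = 5% of 9 L = 9*5/100 = 9/20 L
Solute in mixture 2 = 60% of 14 L = 14*60/100 = 42/5 L
Total solute = 9/20 + 42/5 = 177/20 L
Total volume = 9 + 14 = 23 L
Final concentration = 177/20/23 * 100 = 38.48%

38.48


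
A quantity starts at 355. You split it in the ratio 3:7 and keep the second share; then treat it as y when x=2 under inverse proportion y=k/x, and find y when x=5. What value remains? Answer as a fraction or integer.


Start with 355.
Step 1: Split 3:7, second share = 355 * 7/10 = 497/2
Step 2: Inverse prop: k = (497/2)*2; new y = k/5 = 497/2*2/5 = 497/5
Final result = 497/5

497/5


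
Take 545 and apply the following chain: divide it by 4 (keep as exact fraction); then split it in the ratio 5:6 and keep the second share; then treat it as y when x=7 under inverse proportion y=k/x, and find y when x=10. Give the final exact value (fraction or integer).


Start with 545.
Step 1: Divide by 4: 545 / 4 = 545/4
Step 2: Split 5:6, second share = 545/4 * 6/11 = 1635/22
Step 3: Inverse prop: k = (1635/22)*7; new y = k/10 = 1635/22*7/10 = 2289/44
Final result = 2289/44

2289/44


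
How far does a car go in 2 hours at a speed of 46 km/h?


Using distance = speed * time
Speed = 46 km/h
Time = 2 hours
Distance = 46 * 2
= 92 km

92


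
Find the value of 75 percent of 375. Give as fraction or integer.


Compute 75% of 375
Convert percentage: 75% = 75/100
Multiply: 375 * 75/100
= 28125/100
= 1125/4

1125/4


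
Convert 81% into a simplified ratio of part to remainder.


Part = 81%, Remainder = 19%
Ratio = 81:19
GCD(81, 19) = 1
Simplify: 81:19 = 81:19

81:19


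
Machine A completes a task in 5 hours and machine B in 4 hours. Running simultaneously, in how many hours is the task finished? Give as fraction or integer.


Rate of A = 1/5 job per hour
Rate of B = 1/4 job per hour
Combined rate = 1/5 + 1/4
Find common denominator: (4 + 5)/(5*4) = 9/20
Combined rate = 9/20 job per hour
Time together = 1 / (9/20) = 20/9 hours

20/9


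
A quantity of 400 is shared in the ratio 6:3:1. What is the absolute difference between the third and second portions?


Total parts = 6 + 3 + 1 = 10
Value per part = 400 / 10 = 40
Shares: 6*40=240, 3*40=120, 1*40=40
Third share = 40, second share = 120
Difference = |40 - 120| = 80

80


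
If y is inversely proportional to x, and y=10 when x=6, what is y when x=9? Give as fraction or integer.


Inverse proportion: y = k/x
Find k: k = 6 * 10 = 60
Compute y at x=9: y = 60/9
y = 20/3

20/3


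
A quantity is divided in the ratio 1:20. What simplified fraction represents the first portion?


Total parts = 1 + 20 = 21
First part fraction = 1/21
Simplify: 1/21 = 1/21

1/21


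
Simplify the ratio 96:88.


Find GCD(96, 88)
GCD = 8
Divide both by 8: 96/8 = 12, 88/8 = 11
Simplified ratio = 12:11

12:11


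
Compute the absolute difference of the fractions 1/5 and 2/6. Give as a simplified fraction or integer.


Simplify: 1/5 = 1/5 and 2/6 = 1/3
Find common denominator: LCD = 15
Convert: 3/15 and 5/15
Difference = |3 - 5|/15 = 2/15
Simplified = 2/15

2/15


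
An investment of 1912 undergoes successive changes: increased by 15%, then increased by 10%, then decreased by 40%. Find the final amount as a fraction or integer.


Start: 1912
Step 1: increase by 15% => multiply by 115/100
  1912 * 115/100 = 10994/5
Step 2: increase by 10% => multiply by 110/100
  10994/5 * 110/100 = 60467/25
Step 3: decrease by 40% => multiply by 60/100
  60467/25 * 60/100 = 181401/125
Final value = 181401/125

181401/125


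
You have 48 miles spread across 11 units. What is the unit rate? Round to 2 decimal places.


Total miles = 48
Number of units = 11
Unit rate = 48 / 11
= 4.36 miles per unit

4.36


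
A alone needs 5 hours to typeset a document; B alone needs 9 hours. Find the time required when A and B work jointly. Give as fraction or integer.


Rate of A = 1/5 job per hour
Rate of B = 1/9 job per hour
Combined rate = 1/5 + 1/9
Find common denominator: (9 + 5)/(5*9) = 14/45
Combined rate = 14/45 job per hour
Time together = 1 / (14/45) = 45/14 hours

45/14


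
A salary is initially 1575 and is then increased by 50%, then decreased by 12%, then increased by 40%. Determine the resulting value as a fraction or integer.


Start: 1575
Step 1: increase by 50% => multiply by 150/100
  1575 * 150/100 = 4725/2
Step 2: decrease by 12% => multiply by 88/100
  4725/2 * 88/100 = 2079
Step 3: increase by 40% => multiply by 140/100
  2079 * 140/100 = 14553/5
Final value = 14553/5

14553/5


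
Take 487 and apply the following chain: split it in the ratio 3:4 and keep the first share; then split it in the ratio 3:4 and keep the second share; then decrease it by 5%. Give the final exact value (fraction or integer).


Start with 487.
Step 1: Split 3:4, first share = 487 * 3/7 = 1461/7
Step 2: Split 3:4, second share = 1461/7 * 4/7 = 5844/49
Step 3: Decrease by 5%: 5844/49 * 95/100 = 27759/245
Final result = 27759/245

27759/245


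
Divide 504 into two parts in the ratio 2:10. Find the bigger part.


Total parts = 2 + 10 = 12
Value per part = 504 / 12 = 42
First share = 2 * 42 = 84
Second share = 10 * 42 = 420
Larger share = 420

420


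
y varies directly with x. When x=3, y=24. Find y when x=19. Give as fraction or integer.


Direct proportion: y = kx
Find k: k = 24/3 = 8
Compute y at x=19: y = 8 * 19
y = 152

152


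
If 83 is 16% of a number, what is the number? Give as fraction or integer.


Given: 83 is 16% of the whole
Set up: 83 = 16/100 * whole
whole = 83 * 100 / 16
whole = 8300 / 16
whole = 2075/4

2075/4


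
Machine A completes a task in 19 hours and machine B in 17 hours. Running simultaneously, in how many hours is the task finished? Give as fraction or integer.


Rate of A = 1/19 job per hour
Rate of B = 1/17 job per hour
Combined rate = 1/19 + 1/17
Find common denominator: (17 + 19)/(19*17) = 36/323
Combined rate = 36/323 job per hour
Time together = 1 / (36/323) = 323/36 hours

323/36


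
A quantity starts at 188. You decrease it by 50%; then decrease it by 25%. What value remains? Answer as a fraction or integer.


Start with 188.
Step 1: Decrease by 50%: 188 * 50/100 = 94
Step 2: Decrease by 25%: 94 * 75/100 = 141/2
Final result = 141/2

141/2


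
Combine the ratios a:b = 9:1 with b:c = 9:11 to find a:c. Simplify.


Given a:b = 9:1 and b:c = 9:11
Make b consistent. Multiply first ratio by 9: a:b = 81:9
Multiply second ratio by 1: b:c = 9:11
Now b = 9 in both, so a:b:c = 81:9:11
Therefore a:c = 81:11
Simplify by GCD: a:c = 81:11

81:11


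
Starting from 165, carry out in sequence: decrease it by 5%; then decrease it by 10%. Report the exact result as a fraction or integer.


Start with 165.
Step 1: Decrease by 5%: 165 * 95/100 = 627/4
Step 2: Decrease by 10%: 627/4 * 90/100 = 5643/40
Final result = 5643/40

5643/40


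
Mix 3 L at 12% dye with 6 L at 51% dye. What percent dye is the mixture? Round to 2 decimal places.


Solute in mixture 1 = 12% of 3 L = 3*12/100 = 9/25 L
Solute in mixture 2 = 51% of 6 L = 6*51/100 = 153/50 L
Total solute = 9/25 + 153/50 = 171/50 L
Total volume = 3 + 6 = 9 L
Final concentration = 171/50/9 * 100 = 38.00%

38.00


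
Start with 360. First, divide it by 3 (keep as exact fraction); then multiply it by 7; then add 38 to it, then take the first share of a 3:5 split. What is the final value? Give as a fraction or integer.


Start with 360.
Step 1: Divide by 3: 360 / 3 = 120
Step 2: Multiply by 7: 120 * 7 = 840
Step 3: Add 38: 840+38=878; split 3:5 first = 878*3/8 = 1317/4
Final result = 1317/4

1317/4


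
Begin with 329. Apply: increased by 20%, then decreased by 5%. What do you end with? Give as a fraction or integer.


Start: 329
Step 1: increase by 20% => multiply by 120/100
  329 * 120/100 = 1974/5
Step 2: decrease by 5% => multiply by 95/100
  1974/5 * 95/100 = 18753/50
Final value = 18753/50

18753/50


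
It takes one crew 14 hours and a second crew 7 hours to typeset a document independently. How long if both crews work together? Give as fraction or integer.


Rate of A = 1/14 job per hour
Rate of B = 1/7 job per hour
Combined rate = 1/14 + 1/7
Find common denominator: (7 + 14)/(14*7) = 21/98
Combined rate = 3/14 job per hour
Time together = 1 / (3/14) = 14/3 hours

14/3


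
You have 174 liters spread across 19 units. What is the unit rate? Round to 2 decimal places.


Total liters = 174
Number of units = 19
Unit rate = 174 / 19
= 9.16 liters per unit

9.16


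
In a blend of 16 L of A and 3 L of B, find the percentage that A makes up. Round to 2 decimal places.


Volume of A = 16 L
Volume of B = 3 L
Total volume = 16 + 3 = 19 L
Percentage of A = (16/19) * 100
= 84.21%

84.21


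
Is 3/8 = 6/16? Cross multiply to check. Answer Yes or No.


Cross multiply to check 3/8 = 6/16
Left cross product: 3 * 16 = 48
Right cross product: 8 * 6 = 48
48 = 48
Equal, so proportions match => Yes

Yes


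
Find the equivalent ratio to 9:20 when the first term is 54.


Original ratio: 9:20
First term target: 54
Scale factor = 54 / 9 = 6
Multiply second term: 20 * 6 = 120
Equivalent ratio = 54:120

54:120


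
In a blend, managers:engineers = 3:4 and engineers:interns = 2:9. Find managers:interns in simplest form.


Given a:b = 3:4 and b:c = 2:9
Make b consistent. Multiply first ratio by 2: a:b = 6:8
Multiply second ratio by 4: b:c = 8:36
Now b = 8 in both, so a:b:c = 6:8:36
Therefore a:c = 6:36
Simplify by GCD: a:c = 1:6

1:6


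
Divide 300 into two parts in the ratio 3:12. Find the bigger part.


Total parts = 3 + 12 = 15
Value per part = 300 / 15 = 20
First share = 3 * 20 = 60
Second share = 12 * 20 = 240
Larger share = 240

240


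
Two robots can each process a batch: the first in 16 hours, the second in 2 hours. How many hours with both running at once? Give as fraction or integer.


Rate of A = 1/16 job per hour
Rate of B = 1/2 job per hour
Combined rate = 1/16 + 1/2
Find common denominator: (2 + 16)/(16*2) = 18/32
Combined rate = 9/16 job per hour
Time together = 1 / (9/16) = 16/9 hours

16/9


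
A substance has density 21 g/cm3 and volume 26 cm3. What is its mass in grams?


Using mass = density * volume
Density = 21 g/cm3
Volume = 26 cm3
Mass = 21 * 26
= 546 g

546


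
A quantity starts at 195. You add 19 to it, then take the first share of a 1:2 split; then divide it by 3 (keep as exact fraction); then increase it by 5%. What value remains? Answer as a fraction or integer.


Start with 195.
Step 1: Add 19: 195+19=214; split 1:2 first = 214*1/3 = 214/3
Step 2: Divide by 3: 214/3 / 3 = 214/9
Step 3: Increase by 5%: 214/9 * 105/100 = 749/30
Final result = 749/30

749/30


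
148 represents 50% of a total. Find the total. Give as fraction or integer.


Given: 148 is 50% of the whole
Set up: 148 = 50/100 * whole
whole = 148 * 100 / 50
whole = 14800 / 50
whole = 296

296


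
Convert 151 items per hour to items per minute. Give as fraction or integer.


Converting from per hour to per minute
Rate = 151 items per hour
Divide by 60: 151/60
= 151/60 items per minute

151/60


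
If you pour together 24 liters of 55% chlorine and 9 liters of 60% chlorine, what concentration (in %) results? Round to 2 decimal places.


Solute in mixture 1 = 55% of 24 L = 24*55/100 = 66/5 L
Solute in mixture 2 = 60% of 9 L = 9*60/100 = 27/5 L
Total solute = 66/5 + 27/5 = 93/5 L
Total volume = 24 + 9 = 33 L
Final concentration = 93/5/33 * 100 = 56.36%

56.36


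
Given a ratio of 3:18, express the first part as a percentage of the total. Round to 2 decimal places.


Total parts = 3 + 18 = 21
First part fraction = 3/21
Percentage = (3/21) * 100
= 0.142857 * 100
= 14.29%

14.29


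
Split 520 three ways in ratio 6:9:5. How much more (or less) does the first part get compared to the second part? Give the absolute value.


Total parts = 6 + 9 + 5 = 20
Value per part = 520 / 20 = 26
Shares: 6*26=156, 9*26=234, 5*26=130
First share = 156, second share = 234
Difference = |156 - 234| = 78

78


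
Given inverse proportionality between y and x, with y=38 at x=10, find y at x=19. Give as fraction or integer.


Inverse proportion: y = k/x
Find k: k = 10 * 38 = 380
Compute y at x=19: y = 380/19
y = 20

20


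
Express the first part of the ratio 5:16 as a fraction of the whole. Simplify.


Total parts = 5 + 16 = 21
First part fraction = 5/21
Simplify: 5/21 = 5/21

5/21


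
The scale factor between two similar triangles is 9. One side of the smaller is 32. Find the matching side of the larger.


Similar triangles have proportional sides
Scale factor = 9
Smaller side = 32
Corresponding larger side = 32 * 9
= 288

288


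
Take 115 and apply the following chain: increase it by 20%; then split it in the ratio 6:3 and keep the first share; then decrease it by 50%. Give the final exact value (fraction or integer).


Start with 115.
Step 1: Increase by 20%: 115 * 120/100 = 138
Step 2: Split 6:3, first share = 138 * 6/9 = 92
Step 3: Decrease by 50%: 92 * 50/100 = 46
Final result = 46

46


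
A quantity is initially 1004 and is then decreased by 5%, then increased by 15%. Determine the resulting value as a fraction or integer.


Start: 1004
Step 1: decrease by 5% => multiply by 95/100
  1004 * 95/100 = 4769/5
Step 2: increase by 15% => multiply by 115/100
  4769/5 * 115/100 = 109687/100
Final value = 109687/100

109687/100


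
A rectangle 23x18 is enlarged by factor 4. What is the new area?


Original dimensions: 23 x 18
Enlargement factor = 4
New width = 23 * 4 = 92
New height = 18 * 4 = 72
New area = 92 * 72 = 6624

6624


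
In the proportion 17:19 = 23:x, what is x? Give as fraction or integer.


Setting up: 17/19 = 23/x
Cross multiply: 17 * x = 19 * 23
17x = 437
x = 437/17
x = 437/17

437/17


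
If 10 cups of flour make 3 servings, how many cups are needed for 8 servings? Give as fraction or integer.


Original: 10 cups for 3 servings
Target servings = 8
Scaling factor = 8/3
New amount = 10 * 8/3
= 80/3
= 80/3 cups

80/3


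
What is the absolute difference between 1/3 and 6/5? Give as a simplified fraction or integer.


Simplify: 1/3 = 1/3 and 6/5 = 6/5
Find common denominator: LCD = 15
Convert: 5/15 and 18/15
Difference = |5 - 18|/15 = 13/15
Simplified = 13/15

13/15


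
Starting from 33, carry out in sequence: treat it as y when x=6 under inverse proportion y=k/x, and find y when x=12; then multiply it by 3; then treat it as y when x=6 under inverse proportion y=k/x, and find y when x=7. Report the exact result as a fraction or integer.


Start with 33.
Step 1: Inverse prop: k = (33)*6; new y = k/12 = 33*6/12 = 33/2
Step 2: Multiply by 3: 33/2 * 3 = 99/2
Step 3: Inverse prop: k = (99/2)*6; new y = k/7 = 99/2*6/7 = 297/7
Final result = 297/7

297/7


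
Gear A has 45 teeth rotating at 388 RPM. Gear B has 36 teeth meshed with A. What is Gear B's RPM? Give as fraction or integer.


Gear ratio: teeth_A * RPM_A = teeth_B * RPM_B
45 * 388 = 36 * RPM_B
17460 = 36 * RPM_B
RPM_B = 17460 / 36
RPM_B = 485

485


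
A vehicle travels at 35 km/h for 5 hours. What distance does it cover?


Using distance = speed * time
Speed = 35 km/h
Time = 5 hours
Distance = 35 * 5
= 175 km

175


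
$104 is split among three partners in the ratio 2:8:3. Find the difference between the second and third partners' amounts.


Total parts = 2 + 8 + 3 = 13
Value per part = 104 / 13 = 8
Shares: 2*8=16, 8*8=64, 3*8=24
Second share = 64, third share = 24
Difference = |64 - 24| = 40

40
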